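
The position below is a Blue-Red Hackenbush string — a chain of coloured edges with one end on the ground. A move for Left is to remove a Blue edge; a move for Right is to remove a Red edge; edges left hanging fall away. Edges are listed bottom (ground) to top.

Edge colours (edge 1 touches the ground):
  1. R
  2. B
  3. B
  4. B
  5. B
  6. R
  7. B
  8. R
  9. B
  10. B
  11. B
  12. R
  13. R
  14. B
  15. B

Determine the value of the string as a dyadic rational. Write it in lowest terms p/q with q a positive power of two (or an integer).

val_1 [R]  L=[∅]  R=[0]  gives -1
val_2 [RB]  L=[-1]  R=[0]  gives -1/2
val_3 [RBB]  L=[-1,-1/2]  R=[0]  gives -1/4
val_4 [RBBB]  L=[-1,-1/2,-1/4]  R=[0]  gives -1/8
val_5 [RBBBB]  L=[-1,-1/2,-1/4,-1/8]  R=[0]  gives -1/16
val_6 [RBBBBR]  L=[-1,-1/2,-1/4,-1/8]  R=[-1/16,0]  gives -3/32
val_7 [RBBBBRB]  L=[-1,-1/2,-1/4,-1/8,-3/32]  R=[-1/16,0]  gives -5/64
val_8 [RBBBBRBR]  L=[-1,-1/2,-1/4,-1/8,-3/32]  R=[-5/64,-1/16,0]  gives -11/128
val_9 [RBBBBRBRB]  L=[-1,-1/2,-1/4,-1/8,-3/32,-11/128]  R=[-5/64,-1/16,0]  gives -21/256
val_10 [RBBBBRBRBB]  L=[-1,-1/2,-1/4,-1/8,-3/32,-11/128,-21/256]  R=[-5/64,-1/16,0]  gives -41/512
val_11 [RBBBBRBRBBB]  L=[-1,-1/2,-1/4,-1/8,-3/32,-11/128,-21/256,-41/512]  R=[-5/64,-1/16,0]  gives -81/1024
val_12 [RBBBBRBRBBBR]  L=[-1,-1/2,-1/4,-1/8,-3/32,-11/128,-21/256,-41/512]  R=[-81/1024,-5/64,-1/16,0]  gives -163/2048
val_13 [RBBBBRBRBBBRR]  L=[-1,-1/2,-1/4,-1/8,-3/32,-11/128,-21/256,-41/512]  R=[-163/2048,-81/1024,-5/64,-1/16,0]  gives -327/4096
val_14 [RBBBBRBRBBBRRB]  L=[-1,-1/2,-1/4,-1/8,-3/32,-11/128,-21/256,-41/512,-327/4096]  R=[-163/2048,-81/1024,-5/64,-1/16,0]  gives -653/8192
val_15 [RBBBBRBRBBBRRBB]  L=[-1,-1/2,-1/4,-1/8,-3/32,-11/128,-21/256,-41/512,-327/4096,-653/8192]  R=[-163/2048,-81/1024,-5/64,-1/16,0]  gives -1305/16384

-1305/16384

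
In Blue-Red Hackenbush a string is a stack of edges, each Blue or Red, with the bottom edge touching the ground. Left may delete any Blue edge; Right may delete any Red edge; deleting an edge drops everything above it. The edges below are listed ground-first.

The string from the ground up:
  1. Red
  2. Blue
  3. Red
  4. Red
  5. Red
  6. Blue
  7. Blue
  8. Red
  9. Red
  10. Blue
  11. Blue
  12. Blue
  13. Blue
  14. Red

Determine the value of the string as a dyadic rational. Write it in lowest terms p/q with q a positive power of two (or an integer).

edge 1 of 14 (Red): { — | 0 } gives -1
edge 2 of 14 (Blue): { -1 | 0 } gives -1/2
edge 3 of 14 (Red): { -1 | -1/2; 0 } gives -3/4
edge 4 of 14 (Red): { -1 | -3/4; -1/2; 0 } gives -7/8
edge 5 of 14 (Red): { -1 | -7/8; -3/4; -1/2; 0 } gives -15/16
edge 6 of 14 (Blue): { -1; -15/16 | -7/8; -3/4; -1/2; 0 } gives -29/32
edge 7 of 14 (Blue): { -1; -15/16; -29/32 | -7/8; -3/4; -1/2; 0 } gives -57/64
edge 8 of 14 (Red): { -1; -15/16; -29/32 | -57/64; -7/8; -3/4; -1/2; 0 } gives -115/128
edge 9 of 14 (Red): { -1; -15/16; -29/32 | -115/128; -57/64; -7/8; -3/4; -1/2; 0 } gives -231/256
edge 10 of 14 (Blue): { -1; -15/16; -29/32; -231/256 | -115/128; -57/64; -7/8; -3/4; -1/2; 0 } gives -461/512
edge 11 of 14 (Blue): { -1; -15/16; -29/32; -231/256; -461/512 | -115/128; -57/64; -7/8; -3/4; -1/2; 0 } gives -921/1024
edge 12 of 14 (Blue): { -1; -15/16; -29/32; -231/256; -461/512; -921/1024 | -115/128; -57/64; -7/8; -3/4; -1/2; 0 } gives -1841/2048
edge 13 of 14 (Blue): { -1; -15/16; -29/32; -231/256; -461/512; -921/1024; -1841/2048 | -115/128; -57/64; -7/8; -3/4; -1/2; 0 } gives -3681/4096
edge 14 of 14 (Red): { -1; -15/16; -29/32; -231/256; -461/512; -921/1024; -1841/2048 | -3681/4096; -115/128; -57/64; -7/8; -3/4; -1/2; 0 } gives -7363/8192

-7363/8192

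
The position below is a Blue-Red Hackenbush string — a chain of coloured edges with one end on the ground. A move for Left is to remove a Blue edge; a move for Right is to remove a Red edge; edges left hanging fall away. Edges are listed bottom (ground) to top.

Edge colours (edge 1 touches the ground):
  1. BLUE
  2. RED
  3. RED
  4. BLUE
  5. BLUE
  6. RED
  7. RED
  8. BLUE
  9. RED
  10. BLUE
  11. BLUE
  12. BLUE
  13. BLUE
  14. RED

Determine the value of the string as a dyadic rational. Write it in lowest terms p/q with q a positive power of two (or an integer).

3261/8192

v_1 [B]  L=[0]  R=[none]  ⇒ 1
v_2 [BR]  L=[0]  R=[1]  ⇒ 1/2
v_3 [BRR]  L=[0]  R=[1/2; 1]  ⇒ 1/4
v_4 [BRRB]  L=[0; 1/4]  R=[1/2; 1]  ⇒ 3/8
v_5 [BRRBB]  L=[0; 1/4; 3/8]  R=[1/2; 1]  ⇒ 7/16
v_6 [BRRBBR]  L=[0; 1/4; 3/8]  R=[7/16; 1/2; 1]  ⇒ 13/32
v_7 [BRRBBRR]  L=[0; 1/4; 3/8]  R=[13/32; 7/16; 1/2; 1]  ⇒ 25/64
v_8 [BRRBBRRB]  L=[0; 1/4; 3/8; 25/64]  R=[13/32; 7/16; 1/2; 1]  ⇒ 51/128
v_9 [BRRBBRRBR]  L=[0; 1/4; 3/8; 25/64]  R=[51/128; 13/32; 7/16; 1/2; 1]  ⇒ 101/256
v_10 [BRRBBRRBRB]  L=[0; 1/4; 3/8; 25/64; 101/256]  R=[51/128; 13/32; 7/16; 1/2; 1]  ⇒ 203/512
v_11 [BRRBBRRBRBB]  L=[0; 1/4; 3/8; 25/64; 101/256; 203/512]  R=[51/128; 13/32; 7/16; 1/2; 1]  ⇒ 407/1024
v_12 [BRRBBRRBRBBB]  L=[0; 1/4; 3/8; 25/64; 101/256; 203/512; 407/1024]  R=[51/128; 13/32; 7/16; 1/2; 1]  ⇒ 815/2048
v_13 [BRRBBRRBRBBBB]  L=[0; 1/4; 3/8; 25/64; 101/256; 203/512; 407/1024; 815/2048]  R=[51/128; 13/32; 7/16; 1/2; 1]  ⇒ 1631/4096
v_14 [BRRBBRRBRBBBBR]  L=[0; 1/4; 3/8; 25/64; 101/256; 203/512; 407/1024; 815/2048]  R=[1631/4096; 51/128; 13/32; 7/16; 1/2; 1]  ⇒ 3261/8192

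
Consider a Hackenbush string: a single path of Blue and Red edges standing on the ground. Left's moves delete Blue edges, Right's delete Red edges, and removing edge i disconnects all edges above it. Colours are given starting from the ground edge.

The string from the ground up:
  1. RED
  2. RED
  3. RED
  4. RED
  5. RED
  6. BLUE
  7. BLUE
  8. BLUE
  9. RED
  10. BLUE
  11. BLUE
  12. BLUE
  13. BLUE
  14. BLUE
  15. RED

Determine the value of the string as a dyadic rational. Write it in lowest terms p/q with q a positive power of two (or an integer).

-4227/1024

Build v(s[:k]) for k = 1..15, string s = RED RED RED RED RED BLUE BLUE BLUE RED BLUE BLUE BLUE BLUE BLUE RED.
1 of 15 · R · max L −∞ · min R 0 = -1
2 of 15 · RR · max L −∞ · min R -1 = -2
3 of 15 · RRR · max L −∞ · min R -2 = -3
4 of 15 · RRRR · max L −∞ · min R -3 = -4
5 of 15 · RRRRR · max L −∞ · min R -4 = -5
6 of 15 · RRRRRB · max L -5 · min R -4 = -9/2
7 of 15 · RRRRRBB · max L -9/2 · min R -4 = -17/4
8 of 15 · RRRRRBBB · max L -17/4 · min R -4 = -33/8
9 of 15 · RRRRRBBBR · max L -17/4 · min R -33/8 = -67/16
10 of 15 · RRRRRBBBRB · max L -67/16 · min R -33/8 = -133/32
11 of 15 · RRRRRBBBRBB · max L -133/32 · min R -33/8 = -265/64
12 of 15 · RRRRRBBBRBBB · max L -265/64 · min R -33/8 = -529/128
13 of 15 · RRRRRBBBRBBBB · max L -529/128 · min R -33/8 = -1057/256
14 of 15 · RRRRRBBBRBBBBB · max L -1057/256 · min R -33/8 = -2113/512
15 of 15 · RRRRRBBBRBBBBBR · max L -1057/256 · min R -2113/512 = -4227/1024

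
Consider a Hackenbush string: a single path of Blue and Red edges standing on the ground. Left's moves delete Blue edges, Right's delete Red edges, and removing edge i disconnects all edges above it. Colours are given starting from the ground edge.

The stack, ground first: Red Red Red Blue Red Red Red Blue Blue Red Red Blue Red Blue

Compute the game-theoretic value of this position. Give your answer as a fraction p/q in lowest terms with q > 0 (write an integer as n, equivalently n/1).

Build g(s[:k]) for k = 1..14, string s = Red Red Red Blue Red Red Red Blue Blue Red Red Blue Red Blue.
1 of 14 · R · max L −∞ · min R 0 ⇒ -1
2 of 14 · RR · max L −∞ · min R -1 ⇒ -2
3 of 14 · RRR · max L −∞ · min R -2 ⇒ -3
4 of 14 · RRRB · max L -3 · min R -2 ⇒ -5/2
5 of 14 · RRRBR · max L -3 · min R -5/2 ⇒ -11/4
6 of 14 · RRRBRR · max L -3 · min R -11/4 ⇒ -23/8
7 of 14 · RRRBRRR · max L -3 · min R -23/8 ⇒ -47/16
8 of 14 · RRRBRRRB · max L -47/16 · min R -23/8 ⇒ -93/32
9 of 14 · RRRBRRRBB · max L -93/32 · min R -23/8 ⇒ -185/64
10 of 14 · RRRBRRRBBR · max L -93/32 · min R -185/64 ⇒ -371/128
11 of 14 · RRRBRRRBBRR · max L -93/32 · min R -371/128 ⇒ -743/256
12 of 14 · RRRBRRRBBRRB · max L -743/256 · min R -371/128 ⇒ -1485/512
13 of 14 · RRRBRRRBBRRBR · max L -743/256 · min R -1485/512 ⇒ -2971/1024
14 of 14 · RRRBRRRBBRRBRB · max L -2971/1024 · min R -1485/512 ⇒ -5941/2048

-5941/2048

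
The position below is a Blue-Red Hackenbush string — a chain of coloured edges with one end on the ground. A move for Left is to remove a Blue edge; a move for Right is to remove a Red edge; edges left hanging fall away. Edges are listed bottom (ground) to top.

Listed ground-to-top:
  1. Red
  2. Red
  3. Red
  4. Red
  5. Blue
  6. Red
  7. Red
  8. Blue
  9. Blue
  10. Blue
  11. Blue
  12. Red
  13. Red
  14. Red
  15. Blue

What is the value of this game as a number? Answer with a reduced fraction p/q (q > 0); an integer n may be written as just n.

-7709/2048

Prefix values for Red Red Red Red Blue Red Red Blue Blue Blue Blue Red Red Red Blue via {L|R} + simplicity:
R: Left { none }, Right { 0 } = simplest -1
RR: Left { none }, Right { -1,0 } = simplest -2
RRR: Left { none }, Right { -2,-1,0 } = simplest -3
RRRR: Left { none }, Right { -3,-2,-1,0 } = simplest -4
RRRRB: Left { -4 }, Right { -3,-2,-1,0 } = simplest -7/2
RRRRBR: Left { -4 }, Right { -7/2,-3,-2,-1,0 } = simplest -15/4
RRRRBRR: Left { -4 }, Right { -15/4,-7/2,-3,-2,-1,0 } = simplest -31/8
RRRRBRRB: Left { -4,-31/8 }, Right { -15/4,-7/2,-3,-2,-1,0 } = simplest -61/16
RRRRBRRBB: Left { -4,-31/8,-61/16 }, Right { -15/4,-7/2,-3,-2,-1,0 } = simplest -121/32
RRRRBRRBBB: Left { -4,-31/8,-61/16,-121/32 }, Right { -15/4,-7/2,-3,-2,-1,0 } = simplest -241/64
RRRRBRRBBBB: Left { -4,-31/8,-61/16,-121/32,-241/64 }, Right { -15/4,-7/2,-3,-2,-1,0 } = simplest -481/128
RRRRBRRBBBBR: Left { -4,-31/8,-61/16,-121/32,-241/64 }, Right { -481/128,-15/4,-7/2,-3,-2,-1,0 } = simplest -963/256
RRRRBRRBBBBRR: Left { -4,-31/8,-61/16,-121/32,-241/64 }, Right { -963/256,-481/128,-15/4,-7/2,-3,-2,-1,0 } = simplest -1927/512
RRRRBRRBBBBRRR: Left { -4,-31/8,-61/16,-121/32,-241/64 }, Right { -1927/512,-963/256,-481/128,-15/4,-7/2,-3,-2,-1,0 } = simplest -3855/1024
RRRRBRRBBBBRRRB: Left { -4,-31/8,-61/16,-121/32,-241/64,-3855/1024 }, Right { -1927/512,-963/256,-481/128,-15/4,-7/2,-3,-2,-1,0 } = simplest -7709/2048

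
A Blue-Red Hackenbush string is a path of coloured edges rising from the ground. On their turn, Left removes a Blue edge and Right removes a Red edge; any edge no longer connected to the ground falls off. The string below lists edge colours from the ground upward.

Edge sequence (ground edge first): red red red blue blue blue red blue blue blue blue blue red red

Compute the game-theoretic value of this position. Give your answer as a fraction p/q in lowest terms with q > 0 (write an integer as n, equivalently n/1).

Prefix values for red red red blue blue blue red blue blue blue blue blue red red via {L|R} + simplicity:
r: Left { ∅ }, Right { 0 } → simplest -1
rr: Left { ∅ }, Right { -1, 0 } → simplest -2
rrr: Left { ∅ }, Right { -2, -1, 0 } → simplest -3
rrrb: Left { -3 }, Right { -2, -1, 0 } → simplest -5/2
rrrbb: Left { -3, -5/2 }, Right { -2, -1, 0 } → simplest -9/4
rrrbbb: Left { -3, -5/2, -9/4 }, Right { -2, -1, 0 } → simplest -17/8
rrrbbbr: Left { -3, -5/2, -9/4 }, Right { -17/8, -2, -1, 0 } → simplest -35/16
rrrbbbrb: Left { -3, -5/2, -9/4, -35/16 }, Right { -17/8, -2, -1, 0 } → simplest -69/32
rrrbbbrbb: Left { -3, -5/2, -9/4, -35/16, -69/32 }, Right { -17/8, -2, -1, 0 } → simplest -137/64
rrrbbbrbbb: Left { -3, -5/2, -9/4, -35/16, -69/32, -137/64 }, Right { -17/8, -2, -1, 0 } → simplest -273/128
rrrbbbrbbbb: Left { -3, -5/2, -9/4, -35/16, -69/32, -137/64, -273/128 }, Right { -17/8, -2, -1, 0 } → simplest -545/256
rrrbbbrbbbbb: Left { -3, -5/2, -9/4, -35/16, -69/32, -137/64, -273/128, -545/256 }, Right { -17/8, -2, -1, 0 } → simplest -1089/512
rrrbbbrbbbbbr: Left { -3, -5/2, -9/4, -35/16, -69/32, -137/64, -273/128, -545/256 }, Right { -1089/512, -17/8, -2, -1, 0 } → simplest -2179/1024
rrrbbbrbbbbbrr: Left { -3, -5/2, -9/4, -35/16, -69/32, -137/64, -273/128, -545/256 }, Right { -2179/1024, -1089/512, -17/8, -2, -1, 0 } → simplest -4359/2048

-4359/2048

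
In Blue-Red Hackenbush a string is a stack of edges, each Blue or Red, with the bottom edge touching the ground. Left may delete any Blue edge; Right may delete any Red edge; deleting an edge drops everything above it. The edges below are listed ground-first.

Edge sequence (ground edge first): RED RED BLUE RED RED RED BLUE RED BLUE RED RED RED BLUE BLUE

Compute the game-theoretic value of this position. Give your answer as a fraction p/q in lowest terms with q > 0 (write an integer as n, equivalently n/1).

g(R) = { · | 0 } ⇒ -1
g(RR) = { · | -1,0 } ⇒ -2
g(RRB) = { -2 | -1,0 } ⇒ -3/2
g(RRBR) = { -2 | -3/2,-1,0 } ⇒ -7/4
g(RRBRR) = { -2 | -7/4,-3/2,-1,0 } ⇒ -15/8
g(RRBRRR) = { -2 | -15/8,-7/4,-3/2,-1,0 } ⇒ -31/16
g(RRBRRRB) = { -2,-31/16 | -15/8,-7/4,-3/2,-1,0 } ⇒ -61/32
g(RRBRRRBR) = { -2,-31/16 | -61/32,-15/8,-7/4,-3/2,-1,0 } ⇒ -123/64
g(RRBRRRBRB) = { -2,-31/16,-123/64 | -61/32,-15/8,-7/4,-3/2,-1,0 } ⇒ -245/128
g(RRBRRRBRBR) = { -2,-31/16,-123/64 | -245/128,-61/32,-15/8,-7/4,-3/2,-1,0 } ⇒ -491/256
g(RRBRRRBRBRR) = { -2,-31/16,-123/64 | -491/256,-245/128,-61/32,-15/8,-7/4,-3/2,-1,0 } ⇒ -983/512
g(RRBRRRBRBRRR) = { -2,-31/16,-123/64 | -983/512,-491/256,-245/128,-61/32,-15/8,-7/4,-3/2,-1,0 } ⇒ -1967/1024
g(RRBRRRBRBRRRB) = { -2,-31/16,-123/64,-1967/1024 | -983/512,-491/256,-245/128,-61/32,-15/8,-7/4,-3/2,-1,0 } ⇒ -3933/2048
g(RRBRRRBRBRRRBB) = { -2,-31/16,-123/64,-1967/1024,-3933/2048 | -983/512,-491/256,-245/128,-61/32,-15/8,-7/4,-3/2,-1,0 } ⇒ -7865/4096

-7865/4096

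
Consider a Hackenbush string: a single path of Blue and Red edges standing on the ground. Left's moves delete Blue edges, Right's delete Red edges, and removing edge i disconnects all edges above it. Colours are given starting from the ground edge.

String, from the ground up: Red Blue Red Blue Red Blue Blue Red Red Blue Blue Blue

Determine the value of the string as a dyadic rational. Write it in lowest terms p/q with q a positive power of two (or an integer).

-1329/2048

R: Left {  }, Right { 0 } → simplest -1
RB: Left { -1 }, Right { 0 } → simplest -1/2
RBR: Left { -1 }, Right { -1/2,0 } → simplest -3/4
RBRB: Left { -1,-3/4 }, Right { -1/2,0 } → simplest -5/8
RBRBR: Left { -1,-3/4 }, Right { -5/8,-1/2,0 } → simplest -11/16
RBRBRB: Left { -1,-3/4,-11/16 }, Right { -5/8,-1/2,0 } → simplest -21/32
RBRBRBB: Left { -1,-3/4,-11/16,-21/32 }, Right { -5/8,-1/2,0 } → simplest -41/64
RBRBRBBR: Left { -1,-3/4,-11/16,-21/32 }, Right { -41/64,-5/8,-1/2,0 } → simplest -83/128
RBRBRBBRR: Left { -1,-3/4,-11/16,-21/32 }, Right { -83/128,-41/64,-5/8,-1/2,0 } → simplest -167/256
RBRBRBBRRB: Left { -1,-3/4,-11/16,-21/32,-167/256 }, Right { -83/128,-41/64,-5/8,-1/2,0 } → simplest -333/512
RBRBRBBRRBB: Left { -1,-3/4,-11/16,-21/32,-167/256,-333/512 }, Right { -83/128,-41/64,-5/8,-1/2,0 } → simplest -665/1024
RBRBRBBRRBBB: Left { -1,-3/4,-11/16,-21/32,-167/256,-333/512,-665/1024 }, Right { -83/128,-41/64,-5/8,-1/2,0 } → simplest -1329/2048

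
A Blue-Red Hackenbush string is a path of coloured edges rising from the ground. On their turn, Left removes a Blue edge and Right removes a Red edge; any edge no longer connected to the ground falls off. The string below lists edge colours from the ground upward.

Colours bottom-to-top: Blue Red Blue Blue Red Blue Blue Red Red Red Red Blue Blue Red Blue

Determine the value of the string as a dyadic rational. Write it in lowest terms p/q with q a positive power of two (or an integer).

edge 1 of 15 (Blue): { 0 | none } gives 1
edge 2 of 15 (Red): { 0 | 1 } gives 1/2
edge 3 of 15 (Blue): { 0; 1/2 | 1 } gives 3/4
edge 4 of 15 (Blue): { 0; 1/2; 3/4 | 1 } gives 7/8
edge 5 of 15 (Red): { 0; 1/2; 3/4 | 7/8; 1 } gives 13/16
edge 6 of 15 (Blue): { 0; 1/2; 3/4; 13/16 | 7/8; 1 } gives 27/32
edge 7 of 15 (Blue): { 0; 1/2; 3/4; 13/16; 27/32 | 7/8; 1 } gives 55/64
edge 8 of 15 (Red): { 0; 1/2; 3/4; 13/16; 27/32 | 55/64; 7/8; 1 } gives 109/128
edge 9 of 15 (Red): { 0; 1/2; 3/4; 13/16; 27/32 | 109/128; 55/64; 7/8; 1 } gives 217/256
edge 10 of 15 (Red): { 0; 1/2; 3/4; 13/16; 27/32 | 217/256; 109/128; 55/64; 7/8; 1 } gives 433/512
edge 11 of 15 (Red): { 0; 1/2; 3/4; 13/16; 27/32 | 433/512; 217/256; 109/128; 55/64; 7/8; 1 } gives 865/1024
edge 12 of 15 (Blue): { 0; 1/2; 3/4; 13/16; 27/32; 865/1024 | 433/512; 217/256; 109/128; 55/64; 7/8; 1 } gives 1731/2048
edge 13 of 15 (Blue): { 0; 1/2; 3/4; 13/16; 27/32; 865/1024; 1731/2048 | 433/512; 217/256; 109/128; 55/64; 7/8; 1 } gives 3463/4096
edge 14 of 15 (Red): { 0; 1/2; 3/4; 13/16; 27/32; 865/1024; 1731/2048 | 3463/4096; 433/512; 217/256; 109/128; 55/64; 7/8; 1 } gives 6925/8192
edge 15 of 15 (Blue): { 0; 1/2; 3/4; 13/16; 27/32; 865/1024; 1731/2048; 6925/8192 | 3463/4096; 433/512; 217/256; 109/128; 55/64; 7/8; 1 } gives 13851/16384

13851/16384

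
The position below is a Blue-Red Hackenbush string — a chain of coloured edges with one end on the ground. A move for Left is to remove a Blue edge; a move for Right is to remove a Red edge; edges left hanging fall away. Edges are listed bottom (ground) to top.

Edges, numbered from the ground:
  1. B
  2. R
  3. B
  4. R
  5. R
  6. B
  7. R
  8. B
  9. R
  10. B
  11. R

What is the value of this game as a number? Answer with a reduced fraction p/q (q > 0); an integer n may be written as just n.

Build value(s[:k]) for k = 1..11, string s = B R B R R B R B R B R.
value(B) = { 0 | none } ⇒ 1
value(BR) = { 0 | 1 } ⇒ 1/2
value(BRB) = { 0,1/2 | 1 } ⇒ 3/4
value(BRBR) = { 0,1/2 | 3/4,1 } ⇒ 5/8
value(BRBRR) = { 0,1/2 | 5/8,3/4,1 } ⇒ 9/16
value(BRBRRB) = { 0,1/2,9/16 | 5/8,3/4,1 } ⇒ 19/32
value(BRBRRBR) = { 0,1/2,9/16 | 19/32,5/8,3/4,1 } ⇒ 37/64
value(BRBRRBRB) = { 0,1/2,9/16,37/64 | 19/32,5/8,3/4,1 } ⇒ 75/128
value(BRBRRBRBR) = { 0,1/2,9/16,37/64 | 75/128,19/32,5/8,3/4,1 } ⇒ 149/256
value(BRBRRBRBRB) = { 0,1/2,9/16,37/64,149/256 | 75/128,19/32,5/8,3/4,1 } ⇒ 299/512
value(BRBRRBRBRBR) = { 0,1/2,9/16,37/64,149/256 | 299/512,75/128,19/32,5/8,3/4,1 } ⇒ 597/1024

597/1024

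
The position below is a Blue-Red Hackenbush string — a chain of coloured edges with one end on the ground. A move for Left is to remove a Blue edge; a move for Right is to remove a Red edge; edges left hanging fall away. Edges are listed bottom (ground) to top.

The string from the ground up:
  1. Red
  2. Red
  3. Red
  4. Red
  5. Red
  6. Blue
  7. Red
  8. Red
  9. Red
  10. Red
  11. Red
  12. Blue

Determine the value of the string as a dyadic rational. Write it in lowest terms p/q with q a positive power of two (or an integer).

Recurse on prefixes of the 12-edge string Red Red Red Red Red Blue Red Red Red Red Red Blue:
step 1: add Red to get R; options L={ none } R={ 0 } so -1
step 2: add Red to get RR; options L={ none } R={ -1, 0 } so -2
step 3: add Red to get RRR; options L={ none } R={ -2, -1, 0 } so -3
step 4: add Red to get RRRR; options L={ none } R={ -3, -2, -1, 0 } so -4
step 5: add Red to get RRRRR; options L={ none } R={ -4, -3, -2, -1, 0 } so -5
step 6: add Blue to get RRRRRB; options L={ -5 } R={ -4, -3, -2, -1, 0 } so -9/2
step 7: add Red to get RRRRRBR; options L={ -5 } R={ -9/2, -4, -3, -2, -1, 0 } so -19/4
step 8: add Red to get RRRRRBRR; options L={ -5 } R={ -19/4, -9/2, -4, -3, -2, -1, 0 } so -39/8
step 9: add Red to get RRRRRBRRR; options L={ -5 } R={ -39/8, -19/4, -9/2, -4, -3, -2, -1, 0 } so -79/16
step 10: add Red to get RRRRRBRRRR; options L={ -5 } R={ -79/16, -39/8, -19/4, -9/2, -4, -3, -2, -1, 0 } so -159/32
step 11: add Red to get RRRRRBRRRRR; options L={ -5 } R={ -159/32, -79/16, -39/8, -19/4, -9/2, -4, -3, -2, -1, 0 } so -319/64
step 12: add Blue to get RRRRRBRRRRRB; options L={ -5, -319/64 } R={ -159/32, -79/16, -39/8, -19/4, -9/2, -4, -3, -2, -1, 0 } so -637/128

-637/128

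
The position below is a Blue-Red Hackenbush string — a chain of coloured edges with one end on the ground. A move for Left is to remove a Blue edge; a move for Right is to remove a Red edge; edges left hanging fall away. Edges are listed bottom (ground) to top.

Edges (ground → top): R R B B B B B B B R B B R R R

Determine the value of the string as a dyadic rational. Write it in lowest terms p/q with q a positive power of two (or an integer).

-8271/8192

Build v(s[:k]) for k = 1..15, string s = R R B B B B B B B R B B R R R.
1 of 15 · R · max L −∞ · min R 0 so -1
2 of 15 · RR · max L −∞ · min R -1 so -2
3 of 15 · RRB · max L -2 · min R -1 so -3/2
4 of 15 · RRBB · max L -3/2 · min R -1 so -5/4
5 of 15 · RRBBB · max L -5/4 · min R -1 so -9/8
6 of 15 · RRBBBB · max L -9/8 · min R -1 so -17/16
7 of 15 · RRBBBBB · max L -17/16 · min R -1 so -33/32
8 of 15 · RRBBBBBB · max L -33/32 · min R -1 so -65/64
9 of 15 · RRBBBBBBB · max L -65/64 · min R -1 so -129/128
10 of 15 · RRBBBBBBBR · max L -65/64 · min R -129/128 so -259/256
11 of 15 · RRBBBBBBBRB · max L -259/256 · min R -129/128 so -517/512
12 of 15 · RRBBBBBBBRBB · max L -517/512 · min R -129/128 so -1033/1024
13 of 15 · RRBBBBBBBRBBR · max L -517/512 · min R -1033/1024 so -2067/2048
14 of 15 · RRBBBBBBBRBBRR · max L -517/512 · min R -2067/2048 so -4135/4096
15 of 15 · RRBBBBBBBRBBRRR · max L -517/512 · min R -4135/4096 so -8271/8192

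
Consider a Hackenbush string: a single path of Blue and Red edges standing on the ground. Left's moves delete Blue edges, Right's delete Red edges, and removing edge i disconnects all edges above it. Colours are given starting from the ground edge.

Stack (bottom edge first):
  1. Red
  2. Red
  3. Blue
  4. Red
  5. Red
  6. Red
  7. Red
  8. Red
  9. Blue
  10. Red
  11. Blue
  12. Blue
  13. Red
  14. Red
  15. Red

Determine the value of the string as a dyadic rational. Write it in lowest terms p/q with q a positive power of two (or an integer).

-16207/8192

Prefix values for Red Red Blue Red Red Red Red Red Blue Red Blue Blue Red Red Red via {L|R} + simplicity:
value(R) = { none | 0 } ⇒ -1
value(RR) = { none | -1 0 } ⇒ -2
value(RRB) = { -2 | -1 0 } ⇒ -3/2
value(RRBR) = { -2 | -3/2 -1 0 } ⇒ -7/4
value(RRBRR) = { -2 | -7/4 -3/2 -1 0 } ⇒ -15/8
value(RRBRRR) = { -2 | -15/8 -7/4 -3/2 -1 0 } ⇒ -31/16
value(RRBRRRR) = { -2 | -31/16 -15/8 -7/4 -3/2 -1 0 } ⇒ -63/32
value(RRBRRRRR) = { -2 | -63/32 -31/16 -15/8 -7/4 -3/2 -1 0 } ⇒ -127/64
value(RRBRRRRRB) = { -2 -127/64 | -63/32 -31/16 -15/8 -7/4 -3/2 -1 0 } ⇒ -253/128
value(RRBRRRRRBR) = { -2 -127/64 | -253/128 -63/32 -31/16 -15/8 -7/4 -3/2 -1 0 } ⇒ -507/256
value(RRBRRRRRBRB) = { -2 -127/64 -507/256 | -253/128 -63/32 -31/16 -15/8 -7/4 -3/2 -1 0 } ⇒ -1013/512
value(RRBRRRRRBRBB) = { -2 -127/64 -507/256 -1013/512 | -253/128 -63/32 -31/16 -15/8 -7/4 -3/2 -1 0 } ⇒ -2025/1024
value(RRBRRRRRBRBBR) = { -2 -127/64 -507/256 -1013/512 | -2025/1024 -253/128 -63/32 -31/16 -15/8 -7/4 -3/2 -1 0 } ⇒ -4051/2048
value(RRBRRRRRBRBBRR) = { -2 -127/64 -507/256 -1013/512 | -4051/2048 -2025/1024 -253/128 -63/32 -31/16 -15/8 -7/4 -3/2 -1 0 } ⇒ -8103/4096
value(RRBRRRRRBRBBRRR) = { -2 -127/64 -507/256 -1013/512 | -8103/4096 -4051/2048 -2025/1024 -253/128 -63/32 -31/16 -15/8 -7/4 -3/2 -1 0 } ⇒ -16207/8192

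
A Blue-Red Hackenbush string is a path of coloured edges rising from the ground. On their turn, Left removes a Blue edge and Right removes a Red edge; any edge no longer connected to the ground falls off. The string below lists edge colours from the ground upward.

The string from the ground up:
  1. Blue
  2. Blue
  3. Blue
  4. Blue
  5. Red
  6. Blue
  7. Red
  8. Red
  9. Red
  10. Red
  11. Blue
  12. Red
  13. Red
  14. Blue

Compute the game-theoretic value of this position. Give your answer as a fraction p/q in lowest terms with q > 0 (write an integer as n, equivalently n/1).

3603/1024

edge 1 of 14 (Blue): { 0 | none } — 1
edge 2 of 14 (Blue): { 0,1 | none } — 2
edge 3 of 14 (Blue): { 0,1,2 | none } — 3
edge 4 of 14 (Blue): { 0,1,2,3 | none } — 4
edge 5 of 14 (Red): { 0,1,2,3 | 4 } — 7/2
edge 6 of 14 (Blue): { 0,1,2,3,7/2 | 4 } — 15/4
edge 7 of 14 (Red): { 0,1,2,3,7/2 | 15/4,4 } — 29/8
edge 8 of 14 (Red): { 0,1,2,3,7/2 | 29/8,15/4,4 } — 57/16
edge 9 of 14 (Red): { 0,1,2,3,7/2 | 57/16,29/8,15/4,4 } — 113/32
edge 10 of 14 (Red): { 0,1,2,3,7/2 | 113/32,57/16,29/8,15/4,4 } — 225/64
edge 11 of 14 (Blue): { 0,1,2,3,7/2,225/64 | 113/32,57/16,29/8,15/4,4 } — 451/128
edge 12 of 14 (Red): { 0,1,2,3,7/2,225/64 | 451/128,113/32,57/16,29/8,15/4,4 } — 901/256
edge 13 of 14 (Red): { 0,1,2,3,7/2,225/64 | 901/256,451/128,113/32,57/16,29/8,15/4,4 } — 1801/512
edge 14 of 14 (Blue): { 0,1,2,3,7/2,225/64,1801/512 | 901/256,451/128,113/32,57/16,29/8,15/4,4 } — 3603/1024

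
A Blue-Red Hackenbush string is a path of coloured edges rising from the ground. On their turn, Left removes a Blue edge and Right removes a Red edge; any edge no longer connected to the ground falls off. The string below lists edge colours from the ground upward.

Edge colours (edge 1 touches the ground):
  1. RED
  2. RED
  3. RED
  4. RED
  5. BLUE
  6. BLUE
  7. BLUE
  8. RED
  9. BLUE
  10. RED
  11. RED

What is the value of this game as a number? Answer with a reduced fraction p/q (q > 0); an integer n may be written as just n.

Prefix values for RED RED RED RED BLUE BLUE BLUE RED BLUE RED RED via {L|R} + simplicity:
1 of 11 · R · max L −∞ · min R 0 so -1
2 of 11 · RR · max L −∞ · min R -1 so -2
3 of 11 · RRR · max L −∞ · min R -2 so -3
4 of 11 · RRRR · max L −∞ · min R -3 so -4
5 of 11 · RRRRB · max L -4 · min R -3 so -7/2
6 of 11 · RRRRBB · max L -7/2 · min R -3 so -13/4
7 of 11 · RRRRBBB · max L -13/4 · min R -3 so -25/8
8 of 11 · RRRRBBBR · max L -13/4 · min R -25/8 so -51/16
9 of 11 · RRRRBBBRB · max L -51/16 · min R -25/8 so -101/32
10 of 11 · RRRRBBBRBR · max L -51/16 · min R -101/32 so -203/64
11 of 11 · RRRRBBBRBRR · max L -51/16 · min R -203/64 so -407/128

-407/128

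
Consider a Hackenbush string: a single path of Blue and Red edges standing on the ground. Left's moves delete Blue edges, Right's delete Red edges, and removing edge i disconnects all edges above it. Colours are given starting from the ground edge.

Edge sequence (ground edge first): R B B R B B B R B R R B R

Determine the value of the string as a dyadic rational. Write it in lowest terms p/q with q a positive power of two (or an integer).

Prefix values for R B B R B B B R B R R B R via {L|R} + simplicity:
R: Left { (no moves) }, Right { 0 } ⇒ simplest -1
RB: Left { -1 }, Right { 0 } ⇒ simplest -1/2
RBB: Left { -1 -1/2 }, Right { 0 } ⇒ simplest -1/4
RBBR: Left { -1 -1/2 }, Right { -1/4 0 } ⇒ simplest -3/8
RBBRB: Left { -1 -1/2 -3/8 }, Right { -1/4 0 } ⇒ simplest -5/16
RBBRBB: Left { -1 -1/2 -3/8 -5/16 }, Right { -1/4 0 } ⇒ simplest -9/32
RBBRBBB: Left { -1 -1/2 -3/8 -5/16 -9/32 }, Right { -1/4 0 } ⇒ simplest -17/64
RBBRBBBR: Left { -1 -1/2 -3/8 -5/16 -9/32 }, Right { -17/64 -1/4 0 } ⇒ simplest -35/128
RBBRBBBRB: Left { -1 -1/2 -3/8 -5/16 -9/32 -35/128 }, Right { -17/64 -1/4 0 } ⇒ simplest -69/256
RBBRBBBRBR: Left { -1 -1/2 -3/8 -5/16 -9/32 -35/128 }, Right { -69/256 -17/64 -1/4 0 } ⇒ simplest -139/512
RBBRBBBRBRR: Left { -1 -1/2 -3/8 -5/16 -9/32 -35/128 }, Right { -139/512 -69/256 -17/64 -1/4 0 } ⇒ simplest -279/1024
RBBRBBBRBRRB: Left { -1 -1/2 -3/8 -5/16 -9/32 -35/128 -279/1024 }, Right { -139/512 -69/256 -17/64 -1/4 0 } ⇒ simplest -557/2048
RBBRBBBRBRRBR: Left { -1 -1/2 -3/8 -5/16 -9/32 -35/128 -279/1024 }, Right { -557/2048 -139/512 -69/256 -17/64 -1/4 0 } ⇒ simplest -1115/4096

-1115/4096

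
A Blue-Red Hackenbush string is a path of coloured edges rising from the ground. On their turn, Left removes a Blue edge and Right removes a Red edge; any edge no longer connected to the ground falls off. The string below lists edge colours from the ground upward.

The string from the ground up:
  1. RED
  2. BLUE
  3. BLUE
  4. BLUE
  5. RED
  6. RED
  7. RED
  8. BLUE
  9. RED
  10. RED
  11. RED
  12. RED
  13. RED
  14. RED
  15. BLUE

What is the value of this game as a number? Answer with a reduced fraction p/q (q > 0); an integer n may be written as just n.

-3837/16384

val(R) = { ∅ | 0 } => -1
val(RB) = { -1 | 0 } => -1/2
val(RBB) = { -1 -1/2 | 0 } => -1/4
val(RBBB) = { -1 -1/2 -1/4 | 0 } => -1/8
val(RBBBR) = { -1 -1/2 -1/4 | -1/8 0 } => -3/16
val(RBBBRR) = { -1 -1/2 -1/4 | -3/16 -1/8 0 } => -7/32
val(RBBBRRR) = { -1 -1/2 -1/4 | -7/32 -3/16 -1/8 0 } => -15/64
val(RBBBRRRB) = { -1 -1/2 -1/4 -15/64 | -7/32 -3/16 -1/8 0 } => -29/128
val(RBBBRRRBR) = { -1 -1/2 -1/4 -15/64 | -29/128 -7/32 -3/16 -1/8 0 } => -59/256
val(RBBBRRRBRR) = { -1 -1/2 -1/4 -15/64 | -59/256 -29/128 -7/32 -3/16 -1/8 0 } => -119/512
val(RBBBRRRBRRR) = { -1 -1/2 -1/4 -15/64 | -119/512 -59/256 -29/128 -7/32 -3/16 -1/8 0 } => -239/1024
val(RBBBRRRBRRRR) = { -1 -1/2 -1/4 -15/64 | -239/1024 -119/512 -59/256 -29/128 -7/32 -3/16 -1/8 0 } => -479/2048
val(RBBBRRRBRRRRR) = { -1 -1/2 -1/4 -15/64 | -479/2048 -239/1024 -119/512 -59/256 -29/128 -7/32 -3/16 -1/8 0 } => -959/4096
val(RBBBRRRBRRRRRR) = { -1 -1/2 -1/4 -15/64 | -959/4096 -479/2048 -239/1024 -119/512 -59/256 -29/128 -7/32 -3/16 -1/8 0 } => -1919/8192
val(RBBBRRRBRRRRRRB) = { -1 -1/2 -1/4 -15/64 -1919/8192 | -959/4096 -479/2048 -239/1024 -119/512 -59/256 -29/128 -7/32 -3/16 -1/8 0 } => -3837/16384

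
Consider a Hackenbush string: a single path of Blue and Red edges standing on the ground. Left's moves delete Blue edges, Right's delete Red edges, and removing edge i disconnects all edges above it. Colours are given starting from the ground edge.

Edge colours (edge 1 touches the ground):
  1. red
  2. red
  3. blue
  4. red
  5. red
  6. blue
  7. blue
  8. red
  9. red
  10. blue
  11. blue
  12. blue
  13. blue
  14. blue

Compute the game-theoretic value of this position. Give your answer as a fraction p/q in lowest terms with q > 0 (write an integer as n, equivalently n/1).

-7361/4096

G(r) = { ∅ | 0 } = -1
G(rr) = { ∅ | -1 0 } = -2
G(rrb) = { -2 | -1 0 } = -3/2
G(rrbr) = { -2 | -3/2 -1 0 } = -7/4
G(rrbrr) = { -2 | -7/4 -3/2 -1 0 } = -15/8
G(rrbrrb) = { -2 -15/8 | -7/4 -3/2 -1 0 } = -29/16
G(rrbrrbb) = { -2 -15/8 -29/16 | -7/4 -3/2 -1 0 } = -57/32
G(rrbrrbbr) = { -2 -15/8 -29/16 | -57/32 -7/4 -3/2 -1 0 } = -115/64
G(rrbrrbbrr) = { -2 -15/8 -29/16 | -115/64 -57/32 -7/4 -3/2 -1 0 } = -231/128
G(rrbrrbbrrb) = { -2 -15/8 -29/16 -231/128 | -115/64 -57/32 -7/4 -3/2 -1 0 } = -461/256
G(rrbrrbbrrbb) = { -2 -15/8 -29/16 -231/128 -461/256 | -115/64 -57/32 -7/4 -3/2 -1 0 } = -921/512
G(rrbrrbbrrbbb) = { -2 -15/8 -29/16 -231/128 -461/256 -921/512 | -115/64 -57/32 -7/4 -3/2 -1 0 } = -1841/1024
G(rrbrrbbrrbbbb) = { -2 -15/8 -29/16 -231/128 -461/256 -921/512 -1841/1024 | -115/64 -57/32 -7/4 -3/2 -1 0 } = -3681/2048
G(rrbrrbbrrbbbbb) = { -2 -15/8 -29/16 -231/128 -461/256 -921/512 -1841/1024 -3681/2048 | -115/64 -57/32 -7/4 -3/2 -1 0 } = -7361/4096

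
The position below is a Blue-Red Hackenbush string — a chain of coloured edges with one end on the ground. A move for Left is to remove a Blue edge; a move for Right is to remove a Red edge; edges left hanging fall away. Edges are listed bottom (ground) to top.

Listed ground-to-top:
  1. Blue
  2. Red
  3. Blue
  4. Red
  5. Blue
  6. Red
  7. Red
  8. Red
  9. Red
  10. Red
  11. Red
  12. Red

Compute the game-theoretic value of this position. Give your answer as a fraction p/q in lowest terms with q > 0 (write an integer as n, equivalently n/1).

1281/2048

Build value(s[:k]) for k = 1..12, string s = Blue Red Blue Red Blue Red Red Red Red Red Red Red.
edge 1 of 12 (Blue): { 0 | · } so 1
edge 2 of 12 (Red): { 0 | 1 } so 1/2
edge 3 of 12 (Blue): { 0; 1/2 | 1 } so 3/4
edge 4 of 12 (Red): { 0; 1/2 | 3/4; 1 } so 5/8
edge 5 of 12 (Blue): { 0; 1/2; 5/8 | 3/4; 1 } so 11/16
edge 6 of 12 (Red): { 0; 1/2; 5/8 | 11/16; 3/4; 1 } so 21/32
edge 7 of 12 (Red): { 0; 1/2; 5/8 | 21/32; 11/16; 3/4; 1 } so 41/64
edge 8 of 12 (Red): { 0; 1/2; 5/8 | 41/64; 21/32; 11/16; 3/4; 1 } so 81/128
edge 9 of 12 (Red): { 0; 1/2; 5/8 | 81/128; 41/64; 21/32; 11/16; 3/4; 1 } so 161/256
edge 10 of 12 (Red): { 0; 1/2; 5/8 | 161/256; 81/128; 41/64; 21/32; 11/16; 3/4; 1 } so 321/512
edge 11 of 12 (Red): { 0; 1/2; 5/8 | 321/512; 161/256; 81/128; 41/64; 21/32; 11/16; 3/4; 1 } so 641/1024
edge 12 of 12 (Red): { 0; 1/2; 5/8 | 641/1024; 321/512; 161/256; 81/128; 41/64; 21/32; 11/16; 3/4; 1 } so 1281/2048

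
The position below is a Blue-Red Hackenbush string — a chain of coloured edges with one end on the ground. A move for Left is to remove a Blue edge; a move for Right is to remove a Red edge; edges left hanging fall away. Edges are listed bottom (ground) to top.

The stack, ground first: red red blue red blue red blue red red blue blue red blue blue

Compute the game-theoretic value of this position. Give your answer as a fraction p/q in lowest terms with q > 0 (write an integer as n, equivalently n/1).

-6857/4096

Prefix values for red red blue red blue red blue red red blue blue red blue blue via {L|R} + simplicity:
edge 1 of 14 (red): { (no moves) | 0 } gives -1
edge 2 of 14 (red): { (no moves) | -1; 0 } gives -2
edge 3 of 14 (blue): { -2 | -1; 0 } gives -3/2
edge 4 of 14 (red): { -2 | -3/2; -1; 0 } gives -7/4
edge 5 of 14 (blue): { -2; -7/4 | -3/2; -1; 0 } gives -13/8
edge 6 of 14 (red): { -2; -7/4 | -13/8; -3/2; -1; 0 } gives -27/16
edge 7 of 14 (blue): { -2; -7/4; -27/16 | -13/8; -3/2; -1; 0 } gives -53/32
edge 8 of 14 (red): { -2; -7/4; -27/16 | -53/32; -13/8; -3/2; -1; 0 } gives -107/64
edge 9 of 14 (red): { -2; -7/4; -27/16 | -107/64; -53/32; -13/8; -3/2; -1; 0 } gives -215/128
edge 10 of 14 (blue): { -2; -7/4; -27/16; -215/128 | -107/64; -53/32; -13/8; -3/2; -1; 0 } gives -429/256
edge 11 of 14 (blue): { -2; -7/4; -27/16; -215/128; -429/256 | -107/64; -53/32; -13/8; -3/2; -1; 0 } gives -857/512
edge 12 of 14 (red): { -2; -7/4; -27/16; -215/128; -429/256 | -857/512; -107/64; -53/32; -13/8; -3/2; -1; 0 } gives -1715/1024
edge 13 of 14 (blue): { -2; -7/4; -27/16; -215/128; -429/256; -1715/1024 | -857/512; -107/64; -53/32; -13/8; -3/2; -1; 0 } gives -3429/2048
edge 14 of 14 (blue): { -2; -7/4; -27/16; -215/128; -429/256; -1715/1024; -3429/2048 | -857/512; -107/64; -53/32; -13/8; -3/2; -1; 0 } gives -6857/4096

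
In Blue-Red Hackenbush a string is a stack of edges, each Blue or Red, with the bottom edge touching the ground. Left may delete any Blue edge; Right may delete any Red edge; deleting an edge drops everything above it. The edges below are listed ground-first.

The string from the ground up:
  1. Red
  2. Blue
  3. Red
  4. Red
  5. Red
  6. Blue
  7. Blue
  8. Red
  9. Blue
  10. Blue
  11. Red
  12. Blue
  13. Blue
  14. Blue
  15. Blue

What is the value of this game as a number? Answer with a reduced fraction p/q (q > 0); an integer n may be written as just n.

step 1: add Red to get R; options L={ ∅ } R={ 0 } => -1
step 2: add Blue to get RB; options L={ -1 } R={ 0 } => -1/2
step 3: add Red to get RBR; options L={ -1 } R={ -1/2,0 } => -3/4
step 4: add Red to get RBRR; options L={ -1 } R={ -3/4,-1/2,0 } => -7/8
step 5: add Red to get RBRRR; options L={ -1 } R={ -7/8,-3/4,-1/2,0 } => -15/16
step 6: add Blue to get RBRRRB; options L={ -1,-15/16 } R={ -7/8,-3/4,-1/2,0 } => -29/32
step 7: add Blue to get RBRRRBB; options L={ -1,-15/16,-29/32 } R={ -7/8,-3/4,-1/2,0 } => -57/64
step 8: add Red to get RBRRRBBR; options L={ -1,-15/16,-29/32 } R={ -57/64,-7/8,-3/4,-1/2,0 } => -115/128
step 9: add Blue to get RBRRRBBRB; options L={ -1,-15/16,-29/32,-115/128 } R={ -57/64,-7/8,-3/4,-1/2,0 } => -229/256
step 10: add Blue to get RBRRRBBRBB; options L={ -1,-15/16,-29/32,-115/128,-229/256 } R={ -57/64,-7/8,-3/4,-1/2,0 } => -457/512
step 11: add Red to get RBRRRBBRBBR; options L={ -1,-15/16,-29/32,-115/128,-229/256 } R={ -457/512,-57/64,-7/8,-3/4,-1/2,0 } => -915/1024
step 12: add Blue to get RBRRRBBRBBRB; options L={ -1,-15/16,-29/32,-115/128,-229/256,-915/1024 } R={ -457/512,-57/64,-7/8,-3/4,-1/2,0 } => -1829/2048
step 13: add Blue to get RBRRRBBRBBRBB; options L={ -1,-15/16,-29/32,-115/128,-229/256,-915/1024,-1829/2048 } R={ -457/512,-57/64,-7/8,-3/4,-1/2,0 } => -3657/4096
step 14: add Blue to get RBRRRBBRBBRBBB; options L={ -1,-15/16,-29/32,-115/128,-229/256,-915/1024,-1829/2048,-3657/4096 } R={ -457/512,-57/64,-7/8,-3/4,-1/2,0 } => -7313/8192
step 15: add Blue to get RBRRRBBRBBRBBBB; options L={ -1,-15/16,-29/32,-115/128,-229/256,-915/1024,-1829/2048,-3657/4096,-7313/8192 } R={ -457/512,-57/64,-7/8,-3/4,-1/2,0 } => -14625/16384

-14625/16384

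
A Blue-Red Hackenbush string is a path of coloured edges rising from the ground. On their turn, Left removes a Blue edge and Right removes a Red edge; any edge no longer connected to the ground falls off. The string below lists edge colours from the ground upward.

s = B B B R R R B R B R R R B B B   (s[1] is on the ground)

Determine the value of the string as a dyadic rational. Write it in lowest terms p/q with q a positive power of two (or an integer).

G_1 [B]  L=[0]  R=[—]  -> 1
G_2 [BB]  L=[0, 1]  R=[—]  -> 2
G_3 [BBB]  L=[0, 1, 2]  R=[—]  -> 3
G_4 [BBBR]  L=[0, 1, 2]  R=[3]  -> 5/2
G_5 [BBBRR]  L=[0, 1, 2]  R=[5/2, 3]  -> 9/4
G_6 [BBBRRR]  L=[0, 1, 2]  R=[9/4, 5/2, 3]  -> 17/8
G_7 [BBBRRRB]  L=[0, 1, 2, 17/8]  R=[9/4, 5/2, 3]  -> 35/16
G_8 [BBBRRRBR]  L=[0, 1, 2, 17/8]  R=[35/16, 9/4, 5/2, 3]  -> 69/32
G_9 [BBBRRRBRB]  L=[0, 1, 2, 17/8, 69/32]  R=[35/16, 9/4, 5/2, 3]  -> 139/64
G_10 [BBBRRRBRBR]  L=[0, 1, 2, 17/8, 69/32]  R=[139/64, 35/16, 9/4, 5/2, 3]  -> 277/128
G_11 [BBBRRRBRBRR]  L=[0, 1, 2, 17/8, 69/32]  R=[277/128, 139/64, 35/16, 9/4, 5/2, 3]  -> 553/256
G_12 [BBBRRRBRBRRR]  L=[0, 1, 2, 17/8, 69/32]  R=[553/256, 277/128, 139/64, 35/16, 9/4, 5/2, 3]  -> 1105/512
G_13 [BBBRRRBRBRRRB]  L=[0, 1, 2, 17/8, 69/32, 1105/512]  R=[553/256, 277/128, 139/64, 35/16, 9/4, 5/2, 3]  -> 2211/1024
G_14 [BBBRRRBRBRRRBB]  L=[0, 1, 2, 17/8, 69/32, 1105/512, 2211/1024]  R=[553/256, 277/128, 139/64, 35/16, 9/4, 5/2, 3]  -> 4423/2048
G_15 [BBBRRRBRBRRRBBB]  L=[0, 1, 2, 17/8, 69/32, 1105/512, 2211/1024, 4423/2048]  R=[553/256, 277/128, 139/64, 35/16, 9/4, 5/2, 3]  -> 8847/4096

8847/4096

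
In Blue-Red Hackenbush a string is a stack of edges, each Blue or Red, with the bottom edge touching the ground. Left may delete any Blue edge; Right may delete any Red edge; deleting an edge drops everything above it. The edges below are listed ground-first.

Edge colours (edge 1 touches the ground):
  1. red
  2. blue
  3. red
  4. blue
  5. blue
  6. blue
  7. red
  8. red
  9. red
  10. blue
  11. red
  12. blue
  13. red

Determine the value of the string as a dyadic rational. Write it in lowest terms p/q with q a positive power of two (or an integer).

-2283/4096

Build value(s[:k]) for k = 1..13, string s = red blue red blue blue blue red red red blue red blue red.
step 1: add red to get r; options L={ ∅ } R={ 0 } → -1
step 2: add blue to get rb; options L={ -1 } R={ 0 } → -1/2
step 3: add red to get rbr; options L={ -1 } R={ -1/2,0 } → -3/4
step 4: add blue to get rbrb; options L={ -1,-3/4 } R={ -1/2,0 } → -5/8
step 5: add blue to get rbrbb; options L={ -1,-3/4,-5/8 } R={ -1/2,0 } → -9/16
step 6: add blue to get rbrbbb; options L={ -1,-3/4,-5/8,-9/16 } R={ -1/2,0 } → -17/32
step 7: add red to get rbrbbbr; options L={ -1,-3/4,-5/8,-9/16 } R={ -17/32,-1/2,0 } → -35/64
step 8: add red to get rbrbbbrr; options L={ -1,-3/4,-5/8,-9/16 } R={ -35/64,-17/32,-1/2,0 } → -71/128
step 9: add red to get rbrbbbrrr; options L={ -1,-3/4,-5/8,-9/16 } R={ -71/128,-35/64,-17/32,-1/2,0 } → -143/256
step 10: add blue to get rbrbbbrrrb; options L={ -1,-3/4,-5/8,-9/16,-143/256 } R={ -71/128,-35/64,-17/32,-1/2,0 } → -285/512
step 11: add red to get rbrbbbrrrbr; options L={ -1,-3/4,-5/8,-9/16,-143/256 } R={ -285/512,-71/128,-35/64,-17/32,-1/2,0 } → -571/1024
step 12: add blue to get rbrbbbrrrbrb; options L={ -1,-3/4,-5/8,-9/16,-143/256,-571/1024 } R={ -285/512,-71/128,-35/64,-17/32,-1/2,0 } → -1141/2048
step 13: add red to get rbrbbbrrrbrbr; options L={ -1,-3/4,-5/8,-9/16,-143/256,-571/1024 } R={ -1141/2048,-285/512,-71/128,-35/64,-17/32,-1/2,0 } → -2283/4096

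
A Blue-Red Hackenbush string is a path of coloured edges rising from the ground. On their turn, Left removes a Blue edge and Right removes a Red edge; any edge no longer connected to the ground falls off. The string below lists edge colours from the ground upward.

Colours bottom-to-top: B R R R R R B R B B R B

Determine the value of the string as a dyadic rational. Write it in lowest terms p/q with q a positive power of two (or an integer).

91/2048

Recurse on prefixes of the 12-edge string B R R R R R B R B B R B:
g_1 [B]  L=[0]  R=[—]  ⇒ 1
g_2 [BR]  L=[0]  R=[1]  ⇒ 1/2
g_3 [BRR]  L=[0]  R=[1/2, 1]  ⇒ 1/4
g_4 [BRRR]  L=[0]  R=[1/4, 1/2, 1]  ⇒ 1/8
g_5 [BRRRR]  L=[0]  R=[1/8, 1/4, 1/2, 1]  ⇒ 1/16
g_6 [BRRRRR]  L=[0]  R=[1/16, 1/8, 1/4, 1/2, 1]  ⇒ 1/32
g_7 [BRRRRRB]  L=[0, 1/32]  R=[1/16, 1/8, 1/4, 1/2, 1]  ⇒ 3/64
g_8 [BRRRRRBR]  L=[0, 1/32]  R=[3/64, 1/16, 1/8, 1/4, 1/2, 1]  ⇒ 5/128
g_9 [BRRRRRBRB]  L=[0, 1/32, 5/128]  R=[3/64, 1/16, 1/8, 1/4, 1/2, 1]  ⇒ 11/256
g_10 [BRRRRRBRBB]  L=[0, 1/32, 5/128, 11/256]  R=[3/64, 1/16, 1/8, 1/4, 1/2, 1]  ⇒ 23/512
g_11 [BRRRRRBRBBR]  L=[0, 1/32, 5/128, 11/256]  R=[23/512, 3/64, 1/16, 1/8, 1/4, 1/2, 1]  ⇒ 45/1024
g_12 [BRRRRRBRBBRB]  L=[0, 1/32, 5/128, 11/256, 45/1024]  R=[23/512, 3/64, 1/16, 1/8, 1/4, 1/2, 1]  ⇒ 91/2048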